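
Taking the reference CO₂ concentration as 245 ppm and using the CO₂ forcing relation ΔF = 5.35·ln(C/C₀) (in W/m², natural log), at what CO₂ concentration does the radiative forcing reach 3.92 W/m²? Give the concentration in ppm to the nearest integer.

Set 5.35 ln(C/245) = 3.92, so ln(C/245) = 3.92/5.35 = 0.73271.
Then C/245 = e^0.73271 = 2.08071, giving C = 245 × 2.08071 = 509.77 ppm.

C ≈ 510 ppm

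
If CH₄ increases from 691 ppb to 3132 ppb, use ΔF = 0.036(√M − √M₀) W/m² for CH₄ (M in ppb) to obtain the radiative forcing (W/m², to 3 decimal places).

ΔF = 1.068 W/m²

CH₄: 0.036 × (√3132 − √691) = 0.036 × (55.9643 − 26.2869) = 0.036 × 29.6774 = 1.0684 W/m².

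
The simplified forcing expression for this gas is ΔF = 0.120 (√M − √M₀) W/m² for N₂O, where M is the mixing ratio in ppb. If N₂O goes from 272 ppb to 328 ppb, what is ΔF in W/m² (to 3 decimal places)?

N₂O: 0.120 × (√328 − √272) = 0.120 × (18.1108 − 16.4924) = 0.120 × 1.6184 = 0.1942 W/m².

ΔF = 0.194 W/m²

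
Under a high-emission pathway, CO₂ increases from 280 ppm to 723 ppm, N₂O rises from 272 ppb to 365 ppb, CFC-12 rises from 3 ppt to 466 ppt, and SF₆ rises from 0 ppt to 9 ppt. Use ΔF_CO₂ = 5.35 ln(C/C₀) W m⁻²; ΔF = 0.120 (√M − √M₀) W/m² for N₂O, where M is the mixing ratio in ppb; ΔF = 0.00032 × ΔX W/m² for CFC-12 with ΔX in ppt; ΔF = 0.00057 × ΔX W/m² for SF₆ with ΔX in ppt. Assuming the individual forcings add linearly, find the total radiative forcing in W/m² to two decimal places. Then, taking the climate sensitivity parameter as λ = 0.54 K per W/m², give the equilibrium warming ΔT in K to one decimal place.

ΔF = 5.54 W/m²; ΔT = 3.0 K

CO₂: 5.35 × ln(723/280) = 5.35 × ln(2.58214) = 5.35 × 0.94862 = 5.0751 W/m².
N₂O: 0.120 × (√365 − √272) = 0.120 × (19.1050 − 16.4924) = 0.120 × 2.6126 = 0.3135 W/m².
CFC-12: ΔF = 0.00032 × (466 − 3) = 0.00032 × 463 = 0.1482 W/m².
SF₆: ΔF = 0.00057 × (9 − 0) = 0.00057 × 9 = 0.0051 W/m².
Total ΔF = 5.0751 + 0.3135 + 0.1482 + 0.0051 = 5.5419 W/m².
ΔT = λ ΔF = 0.54 × 5.54 = 2.9916 K.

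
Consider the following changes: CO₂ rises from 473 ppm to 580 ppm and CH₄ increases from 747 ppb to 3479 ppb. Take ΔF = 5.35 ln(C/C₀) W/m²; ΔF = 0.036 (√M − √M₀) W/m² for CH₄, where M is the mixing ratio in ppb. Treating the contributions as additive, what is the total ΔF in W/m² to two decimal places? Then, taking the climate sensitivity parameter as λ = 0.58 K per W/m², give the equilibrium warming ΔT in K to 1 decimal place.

CO₂: 5.35 × ln(580/473) = 5.35 × ln(1.22622) = 5.35 × 0.20394 = 1.0911 W/m².
CH₄: 0.036 × (√3479 − √747) = 0.036 × (58.9830 − 27.3313) = 0.036 × 31.6517 = 1.1395 W/m².
Total ΔF = 1.0911 + 1.1395 = 2.2306 W/m².
ΔT = λ ΔF = 0.58 × 2.23 = 1.2934 K.

ΔF = 2.23 W/m²; ΔT = 1.3 K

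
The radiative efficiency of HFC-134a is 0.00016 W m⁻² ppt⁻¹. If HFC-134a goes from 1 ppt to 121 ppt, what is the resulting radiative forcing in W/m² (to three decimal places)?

HFC-134a: ΔF = 0.00016 × (121 − 1) = 0.00016 × 120 = 0.0192 W/m².

ΔF = 0.019 W/m²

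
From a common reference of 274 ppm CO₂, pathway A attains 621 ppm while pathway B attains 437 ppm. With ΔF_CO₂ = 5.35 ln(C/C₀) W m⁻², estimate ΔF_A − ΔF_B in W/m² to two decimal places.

ΔF_A − ΔF_B = 1.88 W/m²

ΔF_A = 5.35 ln(621/274) = 5.35 × 0.81820 = 4.3774 W/m².
ΔF_B = 5.35 ln(437/274) = 5.35 × 0.46681 = 2.4974 W/m².
Difference: 4.3774 − 2.4974 = 1.8800 W/m².
(Equivalently, ΔF_A − ΔF_B = 5.35 ln(621/437) = 5.35 × 0.35140 = 1.8800 W/m².)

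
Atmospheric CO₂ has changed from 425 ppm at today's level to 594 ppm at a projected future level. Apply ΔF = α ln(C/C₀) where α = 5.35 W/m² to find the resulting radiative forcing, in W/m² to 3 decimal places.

ΔF = 1.791 W/m²

CO₂: 5.35 × ln(594/425) = 5.35 × ln(1.39765) = 5.35 × 0.33479 = 1.7911 W/m².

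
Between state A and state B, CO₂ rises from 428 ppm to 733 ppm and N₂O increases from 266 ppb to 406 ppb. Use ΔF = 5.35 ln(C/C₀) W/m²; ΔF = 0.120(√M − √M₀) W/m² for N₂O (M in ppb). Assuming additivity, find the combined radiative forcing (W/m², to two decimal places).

ΔF = 3.34 W/m²

CO₂: 5.35 × ln(733/428) = 5.35 × ln(1.71262) = 5.35 × 0.53802 = 2.8784 W/m².
N₂O: 0.120 × (√406 − √266) = 0.120 × (20.1494 − 16.3095) = 0.120 × 3.8399 = 0.4608 W/m².
Total ΔF = 2.8784 + 0.4608 = 3.3392 W/m².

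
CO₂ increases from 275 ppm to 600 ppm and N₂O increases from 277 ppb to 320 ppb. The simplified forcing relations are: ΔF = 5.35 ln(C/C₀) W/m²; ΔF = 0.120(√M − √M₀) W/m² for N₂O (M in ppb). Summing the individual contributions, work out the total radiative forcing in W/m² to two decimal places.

ΔF = 4.32 W/m²

CO₂: 5.35 × ln(600/275) = 5.35 × ln(2.18182) = 5.35 × 0.78016 = 4.1739 W/m².
N₂O: 0.120 × (√320 − √277) = 0.120 × (17.8885 − 16.6433) = 0.120 × 1.2452 = 0.1494 W/m².
Total ΔF = 4.1739 + 0.1494 = 4.3233 W/m².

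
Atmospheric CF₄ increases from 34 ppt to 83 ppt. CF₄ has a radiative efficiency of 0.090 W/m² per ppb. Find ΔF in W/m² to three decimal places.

CF₄: Δ = 83 − 34 = 49 ppt = 0.049 ppb; ΔF = 0.090 × 0.049 = 0.0044 W/m².

ΔF = 0.004 W/m²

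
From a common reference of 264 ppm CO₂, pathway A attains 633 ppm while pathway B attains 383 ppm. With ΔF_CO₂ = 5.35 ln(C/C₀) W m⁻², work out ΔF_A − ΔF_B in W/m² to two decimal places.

ΔF_A = 5.35 ln(633/264) = 5.35 × 0.87452 = 4.6787 W/m².
ΔF_B = 5.35 ln(383/264) = 5.35 × 0.37209 = 1.9907 W/m².
Difference: 4.6787 − 1.9907 = 2.6880 W/m².

ΔF_A − ΔF_B = 2.69 W/m²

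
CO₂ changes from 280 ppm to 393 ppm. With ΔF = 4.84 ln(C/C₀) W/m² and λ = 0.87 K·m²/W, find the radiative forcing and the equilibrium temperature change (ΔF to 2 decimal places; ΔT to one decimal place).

CO₂: 4.84 × ln(393/280) = 4.84 × ln(1.40357) = 4.84 × 0.33902 = 1.6409 W/m².
ΔT = λ ΔF = 0.87 × 1.64 = 1.4268 K.

ΔF = 1.64 W/m²; ΔT = 1.4 K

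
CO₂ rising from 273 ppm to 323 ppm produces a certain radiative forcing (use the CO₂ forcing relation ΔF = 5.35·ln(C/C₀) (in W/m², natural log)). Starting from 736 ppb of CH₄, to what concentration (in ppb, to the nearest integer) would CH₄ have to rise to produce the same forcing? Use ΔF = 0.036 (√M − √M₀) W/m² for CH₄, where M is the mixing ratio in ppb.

CO₂ forcing: 5.35 × ln(323/273) = 5.35 × 0.168181 = 0.89977 W/m².
Set 0.036(√M − √736) = 0.89977: √M = 0.89977/0.036 + √736 = 24.9936 + 27.1293 = 52.1229.
M = (52.1229)² = 2716.80 ppb.

M ≈ 2717 ppb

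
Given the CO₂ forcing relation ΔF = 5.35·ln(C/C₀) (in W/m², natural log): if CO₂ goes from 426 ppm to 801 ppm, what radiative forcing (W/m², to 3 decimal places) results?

CO₂: 5.35 × ln(801/426) = 5.35 × ln(1.88028) = 5.35 × 0.63142 = 3.3781 W/m².

ΔF = 3.378 W/m²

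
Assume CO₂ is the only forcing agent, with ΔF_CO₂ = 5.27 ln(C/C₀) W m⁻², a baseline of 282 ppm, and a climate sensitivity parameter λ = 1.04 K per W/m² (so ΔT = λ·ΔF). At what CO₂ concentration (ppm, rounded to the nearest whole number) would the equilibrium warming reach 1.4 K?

Required forcing: ΔF = ΔT/λ = 1.4/1.04 = 1.3462 W/m².
Then ln(C/282) = ΔF/5.27 = 1.3462/5.27 = 0.25545.
So C = 282 × e^0.25545 = 282 × 1.29104 = 364.07 ppm.

C ≈ 364 ppm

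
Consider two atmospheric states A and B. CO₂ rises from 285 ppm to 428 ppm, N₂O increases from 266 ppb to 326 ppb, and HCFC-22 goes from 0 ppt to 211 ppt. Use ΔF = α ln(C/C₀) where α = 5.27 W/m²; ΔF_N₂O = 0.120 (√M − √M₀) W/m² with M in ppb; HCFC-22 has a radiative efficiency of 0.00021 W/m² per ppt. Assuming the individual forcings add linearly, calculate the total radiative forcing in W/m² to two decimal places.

ΔF = 2.40 W/m²

CO₂: 5.27 × ln(428/285) = 5.27 × ln(1.50175) = 5.27 × 0.40663 = 2.1429 W/m².
N₂O: 0.120 × (√326 − √266) = 0.120 × (18.0555 − 16.3095) = 0.120 × 1.7460 = 0.2095 W/m².
HCFC-22: ΔF = 0.00021 × (211 − 0) = 0.00021 × 211 = 0.0443 W/m².
Total ΔF = 2.1429 + 0.2095 + 0.0443 = 2.3967 W/m².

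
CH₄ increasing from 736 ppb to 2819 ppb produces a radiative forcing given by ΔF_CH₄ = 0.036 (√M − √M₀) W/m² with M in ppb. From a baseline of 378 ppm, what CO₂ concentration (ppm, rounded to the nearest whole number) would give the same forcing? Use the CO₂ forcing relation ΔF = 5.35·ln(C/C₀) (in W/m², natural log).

C ≈ 450 ppm

CH₄ forcing: 0.036 × (√2819 − √736) = 0.036 × (53.0943 − 27.1293) = 0.036 × 25.9650 = 0.93474 W/m².
Set 5.35 ln(C/378) = 0.93474: ln(C/378) = 0.93474/5.35 = 0.17472, so C = 378 × e^0.17472 = 378 × 1.19091 = 450.16 ppm.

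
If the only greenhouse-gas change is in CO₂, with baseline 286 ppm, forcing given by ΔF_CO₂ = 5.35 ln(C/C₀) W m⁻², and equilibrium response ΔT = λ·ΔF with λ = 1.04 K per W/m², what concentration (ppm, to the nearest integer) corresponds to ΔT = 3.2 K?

C ≈ 508 ppm

Required forcing: ΔF = ΔT/λ = 3.2/1.04 = 3.0769 W/m².
Then ln(C/286) = ΔF/5.35 = 3.0769/5.35 = 0.57512.
So C = 286 × e^0.57512 = 286 × 1.77734 = 508.32 ppm.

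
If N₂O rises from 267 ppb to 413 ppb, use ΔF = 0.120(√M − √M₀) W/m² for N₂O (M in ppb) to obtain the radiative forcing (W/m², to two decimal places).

ΔF = 0.48 W/m²

N₂O: 0.120 × (√413 − √267) = 0.120 × (20.3224 − 16.3401) = 0.120 × 3.9823 = 0.4779 W/m².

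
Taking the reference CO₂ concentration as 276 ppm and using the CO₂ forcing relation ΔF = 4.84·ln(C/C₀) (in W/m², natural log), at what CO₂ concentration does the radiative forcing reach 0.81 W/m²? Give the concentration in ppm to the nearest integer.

C ≈ 326 ppm

Set 4.84 ln(C/276) = 0.81, so ln(C/276) = 0.81/4.84 = 0.16736.
Then C/276 = e^0.16736 = 1.18218, giving C = 276 × 1.18218 = 326.28 ppm.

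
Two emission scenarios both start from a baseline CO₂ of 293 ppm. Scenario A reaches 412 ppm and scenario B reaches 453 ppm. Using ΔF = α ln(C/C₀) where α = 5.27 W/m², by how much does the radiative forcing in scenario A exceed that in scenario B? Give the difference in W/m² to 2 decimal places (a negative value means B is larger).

ΔF_A = 5.27 ln(412/293) = 5.27 × 0.34085 = 1.7963 W/m².
ΔF_B = 5.27 ln(453/293) = 5.27 × 0.43572 = 2.2962 W/m².
Difference: 1.7963 − 2.2962 = -0.4999 W/m².

ΔF_A − ΔF_B = -0.50 W/m²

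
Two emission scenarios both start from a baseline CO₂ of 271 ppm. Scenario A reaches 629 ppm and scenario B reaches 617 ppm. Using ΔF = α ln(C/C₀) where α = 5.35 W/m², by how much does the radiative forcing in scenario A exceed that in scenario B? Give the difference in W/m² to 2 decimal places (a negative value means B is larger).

ΔF_A = 5.35 ln(629/271) = 5.35 × 0.84201 = 4.5048 W/m².
ΔF_B = 5.35 ln(617/271) = 5.35 × 0.82275 = 4.4017 W/m².
Difference: 4.5048 − 4.4017 = 0.1031 W/m².

ΔF_A − ΔF_B = 0.10 W/m²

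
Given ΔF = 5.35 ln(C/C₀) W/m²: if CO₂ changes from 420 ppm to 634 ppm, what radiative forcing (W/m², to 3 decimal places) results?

CO₂: 5.35 × ln(634/420) = 5.35 × ln(1.50952) = 5.35 × 0.41179 = 2.2031 W/m².

ΔF = 2.203 W/m²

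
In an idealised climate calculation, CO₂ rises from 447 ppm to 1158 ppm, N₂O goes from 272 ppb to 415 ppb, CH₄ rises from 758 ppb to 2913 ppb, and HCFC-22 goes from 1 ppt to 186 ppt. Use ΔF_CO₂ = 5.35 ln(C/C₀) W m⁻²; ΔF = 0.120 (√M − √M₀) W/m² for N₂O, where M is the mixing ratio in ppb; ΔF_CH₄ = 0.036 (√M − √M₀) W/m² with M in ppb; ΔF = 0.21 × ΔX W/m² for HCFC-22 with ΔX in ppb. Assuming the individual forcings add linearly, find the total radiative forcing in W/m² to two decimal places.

CO₂: 5.35 × ln(1158/447) = 5.35 × ln(2.59060) = 5.35 × 0.95189 = 5.0926 W/m².
N₂O: 0.120 × (√415 − √272) = 0.120 × (20.3715 − 16.4924) = 0.120 × 3.8791 = 0.4655 W/m².
CH₄: 0.036 × (√2913 − √758) = 0.036 × (53.9722 − 27.5318) = 0.036 × 26.4404 = 0.9519 W/m².
HCFC-22: Δ = 186 − 1 = 185 ppt = 0.185 ppb; ΔF = 0.21 × 0.185 = 0.0389 W/m².
Total ΔF = 5.0926 + 0.4655 + 0.9519 + 0.0389 = 6.5489 W/m².

ΔF = 6.55 W/m²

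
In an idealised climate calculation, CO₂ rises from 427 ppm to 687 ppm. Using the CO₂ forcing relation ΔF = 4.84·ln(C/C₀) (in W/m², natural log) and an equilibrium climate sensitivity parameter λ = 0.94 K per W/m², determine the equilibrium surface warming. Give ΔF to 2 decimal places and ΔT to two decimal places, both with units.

ΔF = 2.30 W/m²; ΔT = 2.16 K

CO₂: 4.84 × ln(687/427) = 4.84 × ln(1.60890) = 4.84 × 0.47555 = 2.3017 W/m².
ΔT = λ ΔF = 0.94 × 2.30 = 2.1620 K.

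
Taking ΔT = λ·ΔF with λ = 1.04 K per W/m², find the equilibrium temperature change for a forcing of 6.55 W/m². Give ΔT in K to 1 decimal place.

ΔT = 6.8 K

ΔT = λ ΔF = 1.04 × 6.55 = 6.8120 K.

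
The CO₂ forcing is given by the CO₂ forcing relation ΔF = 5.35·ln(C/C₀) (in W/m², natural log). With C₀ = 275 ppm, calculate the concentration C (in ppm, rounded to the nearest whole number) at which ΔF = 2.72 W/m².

Set 5.35 ln(C/275) = 2.72, so ln(C/275) = 2.72/5.35 = 0.50841.
Then C/275 = e^0.50841 = 1.66265, giving C = 275 × 1.66265 = 457.23 ppm.

C ≈ 457 ppm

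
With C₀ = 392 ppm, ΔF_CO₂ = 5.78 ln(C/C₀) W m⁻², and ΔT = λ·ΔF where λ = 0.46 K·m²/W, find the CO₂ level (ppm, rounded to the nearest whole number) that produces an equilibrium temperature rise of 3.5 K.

Required forcing: ΔF = ΔT/λ = 3.5/0.46 = 7.6087 W/m².
Then ln(C/392) = ΔF/5.78 = 7.6087/5.78 = 1.31638.
So C = 392 × e^1.31638 = 392 × 3.72989 = 1462.12 ppm.

C ≈ 1462 ppm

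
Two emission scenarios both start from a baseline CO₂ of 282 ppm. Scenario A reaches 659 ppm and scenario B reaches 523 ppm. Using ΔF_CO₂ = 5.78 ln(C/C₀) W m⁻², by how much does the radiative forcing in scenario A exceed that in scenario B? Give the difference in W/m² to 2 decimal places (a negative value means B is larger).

ΔF_A − ΔF_B = 1.34 W/m²

ΔF_A = 5.78 ln(659/282) = 5.78 × 0.84882 = 4.9062 W/m².
ΔF_B = 5.78 ln(523/282) = 5.78 × 0.61767 = 3.5701 W/m².
Difference: 4.9062 − 3.5701 = 1.3361 W/m².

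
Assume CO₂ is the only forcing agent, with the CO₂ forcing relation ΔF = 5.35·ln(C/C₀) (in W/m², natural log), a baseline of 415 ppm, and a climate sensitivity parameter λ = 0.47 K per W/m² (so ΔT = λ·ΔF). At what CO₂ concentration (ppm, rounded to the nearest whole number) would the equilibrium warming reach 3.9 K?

Required forcing: ΔF = ΔT/λ = 3.9/0.47 = 8.2979 W/m².
Then ln(C/415) = ΔF/5.35 = 8.2979/5.35 = 1.55101.
So C = 415 × e^1.55101 = 415 × 4.71623 = 1957.24 ppm.

C ≈ 1957 ppm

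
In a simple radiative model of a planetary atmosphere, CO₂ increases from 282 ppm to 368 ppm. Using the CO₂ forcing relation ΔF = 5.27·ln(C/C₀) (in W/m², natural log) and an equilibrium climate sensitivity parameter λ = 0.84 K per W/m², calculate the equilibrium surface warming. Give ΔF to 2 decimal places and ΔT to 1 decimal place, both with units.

ΔF = 1.40 W/m²; ΔT = 1.2 K

CO₂: 5.27 × ln(368/282) = 5.27 × ln(1.30496) = 5.27 × 0.26617 = 1.4027 W/m².
ΔT = λ ΔF = 0.84 × 1.40 = 1.1760 K.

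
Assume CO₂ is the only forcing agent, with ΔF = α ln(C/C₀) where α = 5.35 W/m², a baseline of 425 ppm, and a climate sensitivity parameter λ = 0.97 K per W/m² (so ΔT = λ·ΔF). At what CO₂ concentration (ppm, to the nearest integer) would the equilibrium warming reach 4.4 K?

Required forcing: ΔF = ΔT/λ = 4.4/0.97 = 4.5361 W/m².
Then ln(C/425) = ΔF/5.35 = 4.5361/5.35 = 0.84787.
So C = 425 × e^0.84787 = 425 × 2.33467 = 992.23 ppm.

C ≈ 992 ppm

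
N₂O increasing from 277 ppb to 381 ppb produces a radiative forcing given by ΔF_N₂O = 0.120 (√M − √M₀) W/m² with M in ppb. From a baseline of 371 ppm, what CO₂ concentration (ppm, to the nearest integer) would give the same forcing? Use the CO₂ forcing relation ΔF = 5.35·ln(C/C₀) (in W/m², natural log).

N₂O forcing: 0.120 × (√381 − √277) = 0.120 × (19.5192 − 16.6433) = 0.120 × 2.8759 = 0.34511 W/m².
Set 5.35 ln(C/371) = 0.34511: ln(C/371) = 0.34511/5.35 = 0.06451, so C = 371 × e^0.06451 = 371 × 1.06664 = 395.72 ppm.

C ≈ 396 ppm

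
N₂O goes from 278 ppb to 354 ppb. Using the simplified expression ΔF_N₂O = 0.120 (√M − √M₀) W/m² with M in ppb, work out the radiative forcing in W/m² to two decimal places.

N₂O: 0.120 × (√354 − √278) = 0.120 × (18.8149 − 16.6733) = 0.120 × 2.1416 = 0.2570 W/m².

ΔF = 0.26 W/m²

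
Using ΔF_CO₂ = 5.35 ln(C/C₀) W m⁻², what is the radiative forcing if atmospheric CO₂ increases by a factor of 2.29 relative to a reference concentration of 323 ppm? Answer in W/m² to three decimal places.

ΔF = 4.433 W/m²

ΔF = 5.35 × ln(2.29) = 5.35 × 0.82855 = 4.4327 W/m².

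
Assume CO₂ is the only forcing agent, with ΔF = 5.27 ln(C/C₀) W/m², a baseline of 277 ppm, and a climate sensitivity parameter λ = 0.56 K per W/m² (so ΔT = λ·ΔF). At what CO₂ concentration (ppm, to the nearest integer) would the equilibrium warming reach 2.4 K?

Required forcing: ΔF = ΔT/λ = 2.4/0.56 = 4.2857 W/m².
Then ln(C/277) = ΔF/5.27 = 4.2857/5.27 = 0.81323.
So C = 277 × e^0.81323 = 277 × 2.25518 = 624.68 ppm.

C ≈ 625 ppm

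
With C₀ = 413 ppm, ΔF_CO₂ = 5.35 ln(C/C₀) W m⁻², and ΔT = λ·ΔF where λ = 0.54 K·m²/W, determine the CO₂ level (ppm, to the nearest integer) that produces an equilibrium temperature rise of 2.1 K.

C ≈ 854 ppm

Required forcing: ΔF = ΔT/λ = 2.1/0.54 = 3.8889 W/m².
Then ln(C/413) = ΔF/5.35 = 3.8889/5.35 = 0.72690.
So C = 413 × e^0.72690 = 413 × 2.06866 = 854.36 ppm.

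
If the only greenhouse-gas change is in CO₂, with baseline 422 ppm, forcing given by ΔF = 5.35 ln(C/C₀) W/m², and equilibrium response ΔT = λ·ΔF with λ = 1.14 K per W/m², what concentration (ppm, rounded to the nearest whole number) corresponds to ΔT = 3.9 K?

Required forcing: ΔF = ΔT/λ = 3.9/1.14 = 3.4211 W/m².
Then ln(C/422) = ΔF/5.35 = 3.4211/5.35 = 0.63946.
So C = 422 × e^0.63946 = 422 × 1.89546 = 799.88 ppm.

C ≈ 800 ppm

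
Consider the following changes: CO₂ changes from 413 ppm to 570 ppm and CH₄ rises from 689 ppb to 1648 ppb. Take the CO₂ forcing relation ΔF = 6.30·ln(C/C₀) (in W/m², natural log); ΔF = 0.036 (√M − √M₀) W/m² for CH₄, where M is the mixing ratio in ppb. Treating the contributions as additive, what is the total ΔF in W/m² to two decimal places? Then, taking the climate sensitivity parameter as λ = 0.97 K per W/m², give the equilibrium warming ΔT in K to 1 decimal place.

ΔF = 2.55 W/m²; ΔT = 2.5 K

CO₂: 6.30 × ln(570/413) = 6.30 × ln(1.38015) = 6.30 × 0.32219 = 2.0298 W/m².
CH₄: 0.036 × (√1648 − √689) = 0.036 × (40.5956 − 26.2488) = 0.036 × 14.3468 = 0.5165 W/m².
Total ΔF = 2.0298 + 0.5165 = 2.5463 W/m².
ΔT = λ ΔF = 0.97 × 2.55 = 2.4735 K.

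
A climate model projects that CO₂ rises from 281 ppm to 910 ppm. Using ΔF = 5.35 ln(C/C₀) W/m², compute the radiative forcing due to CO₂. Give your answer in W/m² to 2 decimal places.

CO₂: 5.35 × ln(910/281) = 5.35 × ln(3.23843) = 5.35 × 1.17509 = 6.2867 W/m².

ΔF = 6.29 W/m²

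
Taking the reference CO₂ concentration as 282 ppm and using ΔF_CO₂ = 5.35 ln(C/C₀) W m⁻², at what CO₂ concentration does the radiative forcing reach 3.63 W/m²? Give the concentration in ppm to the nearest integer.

Set 5.35 ln(C/282) = 3.63, so ln(C/282) = 3.63/5.35 = 0.67850.
Then C/282 = e^0.67850 = 1.97092, giving C = 282 × 1.97092 = 555.80 ppm.

C ≈ 556 ppm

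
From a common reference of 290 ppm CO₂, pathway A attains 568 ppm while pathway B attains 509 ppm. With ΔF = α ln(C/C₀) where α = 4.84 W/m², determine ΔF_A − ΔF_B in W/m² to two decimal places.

ΔF_A − ΔF_B = 0.53 W/m²

ΔF_A = 4.84 ln(568/290) = 4.84 × 0.67224 = 3.2536 W/m².
ΔF_B = 4.84 ln(509/290) = 4.84 × 0.56257 = 2.7228 W/m².
Difference: 3.2536 − 2.7228 = 0.5308 W/m².
(Equivalently, ΔF_A − ΔF_B = 4.84 ln(568/509) = 4.84 × 0.10967 = 0.5308 W/m².)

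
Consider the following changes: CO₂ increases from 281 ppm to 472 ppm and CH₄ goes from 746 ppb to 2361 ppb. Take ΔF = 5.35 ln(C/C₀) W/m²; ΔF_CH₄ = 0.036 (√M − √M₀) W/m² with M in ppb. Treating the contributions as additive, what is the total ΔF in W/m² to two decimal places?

ΔF = 3.54 W/m²

CO₂: 5.35 × ln(472/281) = 5.35 × ln(1.67972) = 5.35 × 0.51863 = 2.7747 W/m².
CH₄: 0.036 × (√2361 − √746) = 0.036 × (48.5901 − 27.3130) = 0.036 × 21.2771 = 0.7660 W/m².
Total ΔF = 2.7747 + 0.7660 = 3.5407 W/m².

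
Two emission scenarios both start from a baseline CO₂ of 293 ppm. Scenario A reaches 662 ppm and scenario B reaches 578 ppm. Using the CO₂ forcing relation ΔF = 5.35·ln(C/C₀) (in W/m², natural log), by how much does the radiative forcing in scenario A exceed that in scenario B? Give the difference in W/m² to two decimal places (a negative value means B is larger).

ΔF_A = 5.35 ln(662/293) = 5.35 × 0.81509 = 4.3607 W/m².
ΔF_B = 5.35 ln(578/293) = 5.35 × 0.67940 = 3.6348 W/m².
Difference: 4.3607 − 3.6348 = 0.7259 W/m².
(Equivalently, ΔF_A − ΔF_B = 5.35 ln(662/578) = 5.35 × 0.13569 = 0.7259 W/m².)

ΔF_A − ΔF_B = 0.73 W/m²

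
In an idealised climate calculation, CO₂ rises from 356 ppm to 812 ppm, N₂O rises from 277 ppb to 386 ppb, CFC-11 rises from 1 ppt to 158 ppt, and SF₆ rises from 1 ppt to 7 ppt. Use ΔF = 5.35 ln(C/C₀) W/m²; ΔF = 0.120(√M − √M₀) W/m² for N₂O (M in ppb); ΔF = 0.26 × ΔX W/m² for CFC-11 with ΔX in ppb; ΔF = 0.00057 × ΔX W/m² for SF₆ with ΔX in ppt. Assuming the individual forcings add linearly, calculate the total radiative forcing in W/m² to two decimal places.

ΔF = 4.82 W/m²

CO₂: 5.35 × ln(812/356) = 5.35 × ln(2.28090) = 5.35 × 0.82457 = 4.4114 W/m².
N₂O: 0.120 × (√386 − √277) = 0.120 × (19.6469 − 16.6433) = 0.120 × 3.0036 = 0.3604 W/m².
CFC-11: Δ = 158 − 1 = 157 ppt = 0.157 ppb; ΔF = 0.26 × 0.157 = 0.0408 W/m².
SF₆: ΔF = 0.00057 × (7 − 1) = 0.00057 × 6 = 0.0034 W/m².
Total ΔF = 4.4114 + 0.3604 + 0.0408 + 0.0034 = 4.8160 W/m².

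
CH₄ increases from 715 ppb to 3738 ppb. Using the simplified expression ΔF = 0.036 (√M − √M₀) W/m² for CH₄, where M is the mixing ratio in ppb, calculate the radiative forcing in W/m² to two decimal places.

ΔF = 1.24 W/m²

CH₄: 0.036 × (√3738 − √715) = 0.036 × (61.1392 − 26.7395) = 0.036 × 34.3997 = 1.2384 W/m².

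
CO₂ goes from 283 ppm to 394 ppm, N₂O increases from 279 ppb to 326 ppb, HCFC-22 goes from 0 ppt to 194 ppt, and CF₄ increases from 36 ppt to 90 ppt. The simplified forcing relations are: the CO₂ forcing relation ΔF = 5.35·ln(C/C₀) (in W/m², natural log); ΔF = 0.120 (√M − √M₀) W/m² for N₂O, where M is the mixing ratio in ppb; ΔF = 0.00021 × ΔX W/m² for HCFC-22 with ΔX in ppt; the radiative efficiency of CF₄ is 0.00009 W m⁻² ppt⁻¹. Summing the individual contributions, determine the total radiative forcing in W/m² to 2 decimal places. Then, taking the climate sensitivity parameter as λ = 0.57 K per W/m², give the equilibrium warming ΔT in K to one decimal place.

CO₂: 5.35 × ln(394/283) = 5.35 × ln(1.39223) = 5.35 × 0.33091 = 1.7704 W/m².
N₂O: 0.120 × (√326 − √279) = 0.120 × (18.0555 − 16.7033) = 0.120 × 1.3522 = 0.1623 W/m².
HCFC-22: ΔF = 0.00021 × (194 − 0) = 0.00021 × 194 = 0.0407 W/m².
CF₄: ΔF = 0.00009 × (90 − 36) = 0.00009 × 54 = 0.0049 W/m².
Total ΔF = 1.7704 + 0.1623 + 0.0407 + 0.0049 = 1.9783 W/m².
ΔT = λ ΔF = 0.57 × 1.98 = 1.1286 K.

ΔF = 1.98 W/m²; ΔT = 1.1 K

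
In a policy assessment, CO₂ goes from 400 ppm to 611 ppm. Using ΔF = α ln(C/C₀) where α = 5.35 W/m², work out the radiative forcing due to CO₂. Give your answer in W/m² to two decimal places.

CO₂: 5.35 × ln(611/400) = 5.35 × ln(1.52750) = 5.35 × 0.42363 = 2.2664 W/m².

ΔF = 2.27 W/m²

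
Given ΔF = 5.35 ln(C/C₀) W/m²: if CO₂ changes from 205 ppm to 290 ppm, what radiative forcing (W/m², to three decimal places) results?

ΔF = 1.856 W/m²

CO₂: 5.35 × ln(290/205) = 5.35 × ln(1.41463) = 5.35 × 0.34687 = 1.8558 W/m².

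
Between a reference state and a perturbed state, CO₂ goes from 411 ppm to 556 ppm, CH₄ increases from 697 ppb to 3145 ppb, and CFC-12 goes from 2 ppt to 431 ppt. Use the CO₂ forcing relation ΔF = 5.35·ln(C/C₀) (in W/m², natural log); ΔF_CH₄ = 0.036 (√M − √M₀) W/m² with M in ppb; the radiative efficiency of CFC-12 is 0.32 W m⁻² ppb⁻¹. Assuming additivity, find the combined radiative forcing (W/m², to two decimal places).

CO₂: 5.35 × ln(556/411) = 5.35 × ln(1.35280) = 5.35 × 0.30218 = 1.6167 W/m².
CH₄: 0.036 × (√3145 − √697) = 0.036 × (56.0803 − 26.4008) = 0.036 × 29.6795 = 1.0685 W/m².
CFC-12: Δ = 431 − 2 = 429 ppt = 0.429 ppb; ΔF = 0.32 × 0.429 = 0.1373 W/m².
Total ΔF = 1.6167 + 1.0685 + 0.1373 = 2.8225 W/m².

ΔF = 2.82 W/m²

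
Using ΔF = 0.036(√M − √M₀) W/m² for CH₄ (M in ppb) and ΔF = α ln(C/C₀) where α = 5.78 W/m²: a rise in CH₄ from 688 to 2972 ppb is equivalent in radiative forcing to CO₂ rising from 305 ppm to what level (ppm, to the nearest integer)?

C ≈ 364 ppm

CH₄ forcing: 0.036 × (√2972 − √688) = 0.036 × (54.5161 − 26.2298) = 0.036 × 28.2863 = 1.01831 W/m².
Set 5.78 ln(C/305) = 1.01831: ln(C/305) = 1.01831/5.78 = 0.17618, so C = 305 × e^0.17618 = 305 × 1.19265 = 363.76 ppm.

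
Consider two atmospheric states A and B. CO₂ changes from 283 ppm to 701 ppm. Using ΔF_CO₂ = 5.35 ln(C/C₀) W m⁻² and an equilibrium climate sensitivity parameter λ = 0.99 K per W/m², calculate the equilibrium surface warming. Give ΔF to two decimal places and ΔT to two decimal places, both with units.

ΔF = 4.85 W/m²; ΔT = 4.80 K

CO₂: 5.35 × ln(701/283) = 5.35 × ln(2.47703) = 5.35 × 0.90706 = 4.8528 W/m².
ΔT = λ ΔF = 0.99 × 4.85 = 4.8015 K.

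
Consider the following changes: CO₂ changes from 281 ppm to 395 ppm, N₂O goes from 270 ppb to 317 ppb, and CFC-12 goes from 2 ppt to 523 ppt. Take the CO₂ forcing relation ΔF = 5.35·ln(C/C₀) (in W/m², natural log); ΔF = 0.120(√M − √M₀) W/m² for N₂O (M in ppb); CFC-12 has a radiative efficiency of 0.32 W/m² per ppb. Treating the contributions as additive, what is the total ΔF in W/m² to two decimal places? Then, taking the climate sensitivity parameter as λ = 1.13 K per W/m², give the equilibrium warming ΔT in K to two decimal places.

CO₂: 5.35 × ln(395/281) = 5.35 × ln(1.40569) = 5.35 × 0.34053 = 1.8218 W/m².
N₂O: 0.120 × (√317 − √270) = 0.120 × (17.8045 − 16.4317) = 0.120 × 1.3728 = 0.1647 W/m².
CFC-12: Δ = 523 − 2 = 521 ppt = 0.521 ppb; ΔF = 0.32 × 0.521 = 0.1667 W/m².
Total ΔF = 1.8218 + 0.1647 + 0.1667 = 2.1532 W/m².
ΔT = λ ΔF = 1.13 × 2.15 = 2.4295 K.

ΔF = 2.15 W/m²; ΔT = 2.43 K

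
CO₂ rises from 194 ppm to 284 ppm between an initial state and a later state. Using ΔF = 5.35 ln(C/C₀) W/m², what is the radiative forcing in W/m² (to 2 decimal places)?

ΔF = 2.04 W/m²

CO₂: 5.35 × ln(284/194) = 5.35 × ln(1.46392) = 5.35 × 0.38112 = 2.0390 W/m².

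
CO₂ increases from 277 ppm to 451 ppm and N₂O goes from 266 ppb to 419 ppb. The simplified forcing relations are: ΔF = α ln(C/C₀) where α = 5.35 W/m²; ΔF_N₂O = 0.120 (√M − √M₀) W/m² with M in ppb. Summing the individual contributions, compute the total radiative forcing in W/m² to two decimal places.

ΔF = 3.11 W/m²

CO₂: 5.35 × ln(451/277) = 5.35 × ln(1.62816) = 5.35 × 0.48745 = 2.6079 W/m².
N₂O: 0.120 × (√419 − √266) = 0.120 × (20.4695 − 16.3095) = 0.120 × 4.1600 = 0.4992 W/m².
Total ΔF = 2.6079 + 0.4992 = 3.1071 W/m².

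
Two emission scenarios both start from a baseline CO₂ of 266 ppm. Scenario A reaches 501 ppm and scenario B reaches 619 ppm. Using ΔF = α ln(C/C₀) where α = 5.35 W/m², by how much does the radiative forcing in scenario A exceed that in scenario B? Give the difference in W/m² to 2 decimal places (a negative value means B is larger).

ΔF_A − ΔF_B = -1.13 W/m²

ΔF_A = 5.35 ln(501/266) = 5.35 × 0.63311 = 3.3871 W/m².
ΔF_B = 5.35 ln(619/266) = 5.35 × 0.84461 = 4.5187 W/m².
Difference: 3.3871 − 4.5187 = -1.1316 W/m².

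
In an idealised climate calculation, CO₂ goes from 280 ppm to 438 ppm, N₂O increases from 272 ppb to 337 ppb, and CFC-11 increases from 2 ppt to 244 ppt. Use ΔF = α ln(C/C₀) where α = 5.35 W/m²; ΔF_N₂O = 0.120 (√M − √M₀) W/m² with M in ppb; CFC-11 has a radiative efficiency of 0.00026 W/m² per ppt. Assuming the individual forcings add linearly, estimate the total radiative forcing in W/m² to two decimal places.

CO₂: 5.35 × ln(438/280) = 5.35 × ln(1.56429) = 5.35 × 0.44743 = 2.3938 W/m².
N₂O: 0.120 × (√337 − √272) = 0.120 × (18.3576 − 16.4924) = 0.120 × 1.8652 = 0.2238 W/m².
CFC-11: ΔF = 0.00026 × (244 − 2) = 0.00026 × 242 = 0.0629 W/m².
Total ΔF = 2.3938 + 0.2238 + 0.0629 = 2.6805 W/m².

ΔF = 2.68 W/m²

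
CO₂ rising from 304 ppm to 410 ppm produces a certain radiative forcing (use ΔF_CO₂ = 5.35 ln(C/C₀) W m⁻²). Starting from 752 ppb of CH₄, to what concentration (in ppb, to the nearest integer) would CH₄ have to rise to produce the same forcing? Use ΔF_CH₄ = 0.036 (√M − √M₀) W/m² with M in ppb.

CO₂ forcing: 5.35 × ln(410/304) = 5.35 × 0.299129 = 1.60034 W/m².
Set 0.036(√M − √752) = 1.60034: √M = 1.60034/0.036 + √752 = 44.4539 + 27.4226 = 71.8765.
M = (71.8765)² = 5166.23 ppb.

M ≈ 5166 ppb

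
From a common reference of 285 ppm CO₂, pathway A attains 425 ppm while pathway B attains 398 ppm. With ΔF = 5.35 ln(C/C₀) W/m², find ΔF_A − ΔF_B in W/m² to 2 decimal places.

ΔF_A = 5.35 ln(425/285) = 5.35 × 0.39960 = 2.1379 W/m².
ΔF_B = 5.35 ln(398/285) = 5.35 × 0.33396 = 1.7867 W/m².
Difference: 2.1379 − 1.7867 = 0.3512 W/m².

ΔF_A − ΔF_B = 0.35 W/m²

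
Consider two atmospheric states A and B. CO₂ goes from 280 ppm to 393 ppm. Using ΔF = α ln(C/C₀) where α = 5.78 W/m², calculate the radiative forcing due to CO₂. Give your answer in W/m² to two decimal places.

ΔF = 1.96 W/m²

CO₂ absorption bands are partially saturated, so forcing scales with the logarithm of the concentration ratio.
CO₂: 5.78 × ln(393/280) = 5.78 × ln(1.40357) = 5.78 × 0.33902 = 1.9595 W/m².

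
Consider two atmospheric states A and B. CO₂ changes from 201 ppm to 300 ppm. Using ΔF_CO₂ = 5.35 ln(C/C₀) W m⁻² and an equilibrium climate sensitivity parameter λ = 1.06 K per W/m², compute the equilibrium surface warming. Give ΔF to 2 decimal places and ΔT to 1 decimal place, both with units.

CO₂: 5.35 × ln(300/201) = 5.35 × ln(1.49254) = 5.35 × 0.40048 = 2.1426 W/m².
ΔT = λ ΔF = 1.06 × 2.14 = 2.2684 K.

ΔF = 2.14 W/m²; ΔT = 2.3 K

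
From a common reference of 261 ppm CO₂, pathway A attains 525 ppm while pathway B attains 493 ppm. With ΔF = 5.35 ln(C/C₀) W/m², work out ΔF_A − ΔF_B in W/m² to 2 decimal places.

ΔF_A = 5.35 ln(525/261) = 5.35 × 0.69888 = 3.7390 W/m².
ΔF_B = 5.35 ln(493/261) = 5.35 × 0.63599 = 3.4025 W/m².
Difference: 3.7390 − 3.4025 = 0.3365 W/m².

ΔF_A − ΔF_B = 0.34 W/m²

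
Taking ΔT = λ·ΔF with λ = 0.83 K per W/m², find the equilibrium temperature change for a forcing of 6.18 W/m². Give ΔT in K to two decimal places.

ΔT = 5.13 K

ΔT = λ ΔF = 0.83 × 6.18 = 5.1294 K.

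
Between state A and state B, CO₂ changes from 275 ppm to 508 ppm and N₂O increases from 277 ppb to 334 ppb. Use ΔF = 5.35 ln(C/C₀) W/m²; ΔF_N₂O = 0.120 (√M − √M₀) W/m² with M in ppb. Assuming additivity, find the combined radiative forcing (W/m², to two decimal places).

ΔF = 3.48 W/m²

CO₂: 5.35 × ln(508/275) = 5.35 × ln(1.84727) = 5.35 × 0.61371 = 3.2833 W/m².
N₂O: 0.120 × (√334 − √277) = 0.120 × (18.2757 − 16.6433) = 0.120 × 1.6324 = 0.1959 W/m².
Total ΔF = 3.2833 + 0.1959 = 3.4792 W/m².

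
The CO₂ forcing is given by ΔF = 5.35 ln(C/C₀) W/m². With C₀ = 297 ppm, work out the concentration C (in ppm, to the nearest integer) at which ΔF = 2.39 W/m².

Set 5.35 ln(C/297) = 2.39, so ln(C/297) = 2.39/5.35 = 0.44673.
Then C/297 = e^0.44673 = 1.56319, giving C = 297 × 1.56319 = 464.27 ppm.

C ≈ 464 ppm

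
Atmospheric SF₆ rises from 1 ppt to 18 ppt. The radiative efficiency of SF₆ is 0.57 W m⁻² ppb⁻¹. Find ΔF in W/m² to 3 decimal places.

SF₆: Δ = 18 − 1 = 17 ppt = 0.017 ppb; ΔF = 0.57 × 0.017 = 0.0097 W/m².

ΔF = 0.010 W/m²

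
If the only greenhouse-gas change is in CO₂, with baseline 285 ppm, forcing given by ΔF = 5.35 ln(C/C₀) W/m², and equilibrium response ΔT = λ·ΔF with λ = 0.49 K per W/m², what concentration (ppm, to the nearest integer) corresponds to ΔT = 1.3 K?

Required forcing: ΔF = ΔT/λ = 1.3/0.49 = 2.6531 W/m².
Then ln(C/285) = ΔF/5.35 = 2.6531/5.35 = 0.49591.
So C = 285 × e^0.49591 = 285 × 1.64199 = 467.97 ppm.

C ≈ 468 ppm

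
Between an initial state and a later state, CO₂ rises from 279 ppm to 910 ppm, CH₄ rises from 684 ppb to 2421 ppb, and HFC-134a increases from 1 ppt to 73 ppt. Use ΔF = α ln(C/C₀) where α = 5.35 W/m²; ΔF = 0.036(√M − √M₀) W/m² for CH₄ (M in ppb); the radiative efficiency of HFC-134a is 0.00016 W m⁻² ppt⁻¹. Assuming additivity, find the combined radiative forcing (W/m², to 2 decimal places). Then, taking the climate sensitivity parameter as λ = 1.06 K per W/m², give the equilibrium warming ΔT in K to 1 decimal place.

CO₂: 5.35 × ln(910/279) = 5.35 × ln(3.26165) = 5.35 × 1.18223 = 6.3249 W/m².
CH₄: 0.036 × (√2421 − √684) = 0.036 × (49.2037 − 26.1534) = 0.036 × 23.0503 = 0.8298 W/m².
HFC-134a: ΔF = 0.00016 × (73 − 1) = 0.00016 × 72 = 0.0115 W/m².
Total ΔF = 6.3249 + 0.8298 + 0.0115 = 7.1662 W/m².
ΔT = λ ΔF = 1.06 × 7.17 = 7.6002 K.

ΔF = 7.17 W/m²; ΔT = 7.6 K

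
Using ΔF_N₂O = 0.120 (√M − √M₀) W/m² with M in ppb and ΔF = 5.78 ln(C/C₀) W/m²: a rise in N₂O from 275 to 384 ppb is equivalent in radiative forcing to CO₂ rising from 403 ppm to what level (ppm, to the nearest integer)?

C ≈ 429 ppm

N₂O forcing: 0.120 × (√384 − √275) = 0.120 × (19.5959 − 16.5831) = 0.120 × 3.0128 = 0.36154 W/m².
Set 5.78 ln(C/403) = 0.36154: ln(C/403) = 0.36154/5.78 = 0.06255, so C = 403 × e^0.06255 = 403 × 1.06455 = 429.01 ppm.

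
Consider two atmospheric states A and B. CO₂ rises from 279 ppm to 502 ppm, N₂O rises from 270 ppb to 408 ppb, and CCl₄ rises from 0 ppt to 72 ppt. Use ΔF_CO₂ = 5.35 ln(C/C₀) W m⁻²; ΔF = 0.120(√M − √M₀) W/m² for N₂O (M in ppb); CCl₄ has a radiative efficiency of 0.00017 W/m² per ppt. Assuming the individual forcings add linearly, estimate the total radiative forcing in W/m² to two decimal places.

CO₂: 5.35 × ln(502/279) = 5.35 × ln(1.79928) = 5.35 × 0.58739 = 3.1425 W/m².
N₂O: 0.120 × (√408 − √270) = 0.120 × (20.1990 − 16.4317) = 0.120 × 3.7673 = 0.4521 W/m².
CCl₄: ΔF = 0.00017 × (72 − 0) = 0.00017 × 72 = 0.0122 W/m².
Total ΔF = 3.1425 + 0.4521 + 0.0122 = 3.6068 W/m².

ΔF = 3.61 W/m²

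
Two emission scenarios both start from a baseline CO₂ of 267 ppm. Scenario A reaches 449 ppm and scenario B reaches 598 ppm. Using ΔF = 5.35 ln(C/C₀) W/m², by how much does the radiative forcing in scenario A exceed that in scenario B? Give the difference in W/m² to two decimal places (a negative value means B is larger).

ΔF_A = 5.35 ln(449/267) = 5.35 × 0.51977 = 2.7808 W/m².
ΔF_B = 5.35 ln(598/267) = 5.35 × 0.80634 = 4.3139 W/m².
Difference: 2.7808 − 4.3139 = -1.5331 W/m².
(Equivalently, ΔF_A − ΔF_B = 5.35 ln(449/598) = 5.35 × -0.28657 = -1.5331 W/m².)

ΔF_A − ΔF_B = -1.53 W/m²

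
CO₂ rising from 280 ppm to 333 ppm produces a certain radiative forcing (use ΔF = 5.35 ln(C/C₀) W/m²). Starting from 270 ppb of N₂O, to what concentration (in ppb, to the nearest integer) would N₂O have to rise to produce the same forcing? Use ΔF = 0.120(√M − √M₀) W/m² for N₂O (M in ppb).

CO₂ forcing: 5.35 × ln(333/280) = 5.35 × 0.173353 = 0.92744 W/m².
Set 0.120(√M − √270) = 0.92744: √M = 0.92744/0.120 + √270 = 7.7287 + 16.4317 = 24.1604.
M = (24.1604)² = 583.72 ppb.

M ≈ 584 ppb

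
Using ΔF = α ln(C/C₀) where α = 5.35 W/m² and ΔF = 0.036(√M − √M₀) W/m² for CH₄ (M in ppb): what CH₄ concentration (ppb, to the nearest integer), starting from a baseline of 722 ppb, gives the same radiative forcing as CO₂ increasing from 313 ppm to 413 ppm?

M ≈ 4634 ppb

CO₂ forcing: 5.35 × ln(413/313) = 5.35 × 0.277244 = 1.48326 W/m².
Set 0.036(√M − √722) = 1.48326: √M = 1.48326/0.036 + √722 = 41.2017 + 26.8701 = 68.0718.
M = (68.0718)² = 4633.77 ppb.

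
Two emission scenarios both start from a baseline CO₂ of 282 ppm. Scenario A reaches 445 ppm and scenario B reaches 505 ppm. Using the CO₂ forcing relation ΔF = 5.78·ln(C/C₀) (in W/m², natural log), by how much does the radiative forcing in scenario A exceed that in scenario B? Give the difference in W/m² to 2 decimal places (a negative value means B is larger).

ΔF_A = 5.78 ln(445/282) = 5.78 × 0.45617 = 2.6367 W/m².
ΔF_B = 5.78 ln(505/282) = 5.78 × 0.58265 = 3.3677 W/m².
Difference: 2.6367 − 3.3677 = -0.7310 W/m².

ΔF_A − ΔF_B = -0.73 W/m²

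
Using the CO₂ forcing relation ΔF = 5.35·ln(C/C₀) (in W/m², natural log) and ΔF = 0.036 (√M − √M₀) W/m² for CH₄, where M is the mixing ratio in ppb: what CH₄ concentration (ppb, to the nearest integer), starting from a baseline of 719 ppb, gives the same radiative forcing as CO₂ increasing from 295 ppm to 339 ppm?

CO₂ forcing: 5.35 × ln(339/295) = 5.35 × 0.139025 = 0.74378 W/m².
Set 0.036(√M − √719) = 0.74378: √M = 0.74378/0.036 + √719 = 20.6606 + 26.8142 = 47.4748.
M = (47.4748)² = 2253.86 ppb.

M ≈ 2254 ppb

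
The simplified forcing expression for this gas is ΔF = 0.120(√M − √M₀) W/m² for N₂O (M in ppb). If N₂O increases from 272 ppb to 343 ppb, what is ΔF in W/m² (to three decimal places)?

N₂O: 0.120 × (√343 − √272) = 0.120 × (18.5203 − 16.4924) = 0.120 × 2.0279 = 0.2433 W/m².

ΔF = 0.243 W/m²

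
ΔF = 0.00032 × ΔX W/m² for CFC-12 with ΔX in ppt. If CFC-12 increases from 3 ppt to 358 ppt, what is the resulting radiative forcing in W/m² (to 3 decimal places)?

CFC-12: ΔF = 0.00032 × (358 − 3) = 0.00032 × 355 = 0.1136 W/m².

ΔF = 0.114 W/m²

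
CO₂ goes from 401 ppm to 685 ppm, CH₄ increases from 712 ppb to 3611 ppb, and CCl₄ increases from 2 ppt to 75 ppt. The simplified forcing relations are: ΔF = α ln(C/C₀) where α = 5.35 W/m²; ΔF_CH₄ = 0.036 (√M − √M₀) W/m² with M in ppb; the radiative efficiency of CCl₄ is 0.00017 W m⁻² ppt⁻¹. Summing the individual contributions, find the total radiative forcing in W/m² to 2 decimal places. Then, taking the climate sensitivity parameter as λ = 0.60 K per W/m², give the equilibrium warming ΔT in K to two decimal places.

ΔF = 4.08 W/m²; ΔT = 2.45 K

CO₂: 5.35 × ln(685/401) = 5.35 × ln(1.70823) = 5.35 × 0.53546 = 2.8647 W/m².
CH₄: 0.036 × (√3611 − √712) = 0.036 × (60.0916 − 26.6833) = 0.036 × 33.4083 = 1.2027 W/m².
CCl₄: ΔF = 0.00017 × (75 − 2) = 0.00017 × 73 = 0.0124 W/m².
Total ΔF = 2.8647 + 1.2027 + 0.0124 = 4.0798 W/m².
ΔT = λ ΔF = 0.60 × 4.08 = 2.4480 K.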